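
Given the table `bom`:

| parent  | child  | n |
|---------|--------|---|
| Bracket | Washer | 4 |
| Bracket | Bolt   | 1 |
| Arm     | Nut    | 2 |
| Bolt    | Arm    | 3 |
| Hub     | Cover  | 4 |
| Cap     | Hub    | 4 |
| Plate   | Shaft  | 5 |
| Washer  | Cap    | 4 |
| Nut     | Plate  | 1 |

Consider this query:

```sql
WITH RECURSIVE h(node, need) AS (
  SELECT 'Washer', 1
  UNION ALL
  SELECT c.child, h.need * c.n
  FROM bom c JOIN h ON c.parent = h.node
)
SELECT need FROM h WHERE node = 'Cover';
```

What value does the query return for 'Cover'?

64

Base: (Washer, need=1).
Iteration 1: components of {Washer} -> Cap = 1*4 = 4.
Iteration 2: components of {Cap} -> Hub = 4*4 = 16.
Iteration 3: components of {Hub} -> Cover = 16*4 = 64.
Iteration 4: no further components; recursion stops.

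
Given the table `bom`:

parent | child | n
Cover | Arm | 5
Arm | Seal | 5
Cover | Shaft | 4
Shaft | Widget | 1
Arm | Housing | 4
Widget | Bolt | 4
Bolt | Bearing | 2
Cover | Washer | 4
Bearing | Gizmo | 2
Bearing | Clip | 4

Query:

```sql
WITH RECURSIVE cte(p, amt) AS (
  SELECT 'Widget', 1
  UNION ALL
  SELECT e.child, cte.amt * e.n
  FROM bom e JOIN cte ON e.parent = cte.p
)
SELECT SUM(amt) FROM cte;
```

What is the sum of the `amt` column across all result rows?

61

Base: (Widget, amt=1).
Iteration 1: components of {Widget} -> Bolt = 1*4 = 4.
Iteration 2: components of {Bolt} -> Bearing = 4*2 = 8.
Iteration 3: components of {Bearing} -> Clip = 8*4 = 32, Gizmo = 8*2 = 16.
Iteration 4: no further components; recursion stops.
SUM(amt) = 1 + 4 + 8 + 16 + 32 = 61.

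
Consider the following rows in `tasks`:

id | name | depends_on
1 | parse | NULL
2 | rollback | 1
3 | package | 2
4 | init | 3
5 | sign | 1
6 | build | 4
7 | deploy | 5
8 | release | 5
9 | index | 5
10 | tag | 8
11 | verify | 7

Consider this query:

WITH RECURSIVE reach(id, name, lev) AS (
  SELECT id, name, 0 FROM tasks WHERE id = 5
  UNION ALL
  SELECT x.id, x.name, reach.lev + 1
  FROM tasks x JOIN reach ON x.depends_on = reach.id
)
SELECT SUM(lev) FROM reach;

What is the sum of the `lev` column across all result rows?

7

Base: id=5 (sign) at lev 0.
Iteration 1: rows with depends_on in {5} -> deploy (id 7, lev 1), release (id 8, lev 1), index (id 9, lev 1).
Iteration 2: rows with depends_on in {7,8,9} -> tag (id 10, lev 2), verify (id 11, lev 2).
Iteration 3: no rows with depends_on in {10,11}; recursion stops.
SUM(lev) = 0 + 1 + 1 + 1 + 2 + 2 = 7.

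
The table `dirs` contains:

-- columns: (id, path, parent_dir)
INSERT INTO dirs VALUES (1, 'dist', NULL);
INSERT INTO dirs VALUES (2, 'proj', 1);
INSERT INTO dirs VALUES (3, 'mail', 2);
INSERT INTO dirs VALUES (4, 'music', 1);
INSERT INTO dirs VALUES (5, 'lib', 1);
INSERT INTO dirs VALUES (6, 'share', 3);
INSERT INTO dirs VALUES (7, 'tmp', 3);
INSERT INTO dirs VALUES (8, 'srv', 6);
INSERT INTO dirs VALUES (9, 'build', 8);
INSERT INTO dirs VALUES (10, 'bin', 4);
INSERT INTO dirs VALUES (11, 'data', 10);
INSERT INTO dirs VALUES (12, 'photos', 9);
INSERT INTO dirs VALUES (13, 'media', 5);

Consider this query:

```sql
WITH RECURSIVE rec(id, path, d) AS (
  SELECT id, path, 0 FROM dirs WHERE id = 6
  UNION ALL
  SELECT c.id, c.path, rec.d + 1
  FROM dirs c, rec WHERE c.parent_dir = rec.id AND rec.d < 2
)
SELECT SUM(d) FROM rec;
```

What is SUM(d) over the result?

Base: id=6 (share) at d 0.
Iteration 1: rows with parent_dir in {6} -> srv (id 8, d 1).
Iteration 2: rows with parent_dir in {8} -> build (id 9, d 2).
Iteration 3: d < 2 fails for all current rows; recursion stops.
SUM(d) = 0 + 1 + 2 = 3.

3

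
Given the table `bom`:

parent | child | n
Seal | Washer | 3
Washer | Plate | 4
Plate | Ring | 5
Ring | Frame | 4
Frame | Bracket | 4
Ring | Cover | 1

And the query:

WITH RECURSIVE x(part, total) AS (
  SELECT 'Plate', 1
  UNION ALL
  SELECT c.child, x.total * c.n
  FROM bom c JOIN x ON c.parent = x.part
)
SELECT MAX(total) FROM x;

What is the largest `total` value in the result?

Base: (Plate, total=1).
Iteration 1: components of {Plate} -> Ring = 1*5 = 5.
Iteration 2: components of {Ring} -> Cover = 5*1 = 5, Frame = 5*4 = 20.
Iteration 3: components of {Cover,Frame} -> Bracket = 20*4 = 80.
Iteration 4: no further components; recursion stops.
total values: 1, 5, 20, 5, 80; the maximum is 80.

80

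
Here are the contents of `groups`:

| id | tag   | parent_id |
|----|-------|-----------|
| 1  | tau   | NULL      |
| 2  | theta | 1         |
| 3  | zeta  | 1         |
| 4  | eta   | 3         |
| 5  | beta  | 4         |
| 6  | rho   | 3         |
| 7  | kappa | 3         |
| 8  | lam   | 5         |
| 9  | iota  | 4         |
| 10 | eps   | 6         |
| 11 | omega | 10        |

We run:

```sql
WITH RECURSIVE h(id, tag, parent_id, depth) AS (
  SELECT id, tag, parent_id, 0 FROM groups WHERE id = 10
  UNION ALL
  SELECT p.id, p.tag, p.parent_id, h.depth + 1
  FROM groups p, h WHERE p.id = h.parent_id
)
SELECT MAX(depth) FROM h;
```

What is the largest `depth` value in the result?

Base: id=10 (eps), parent_id=6, depth 0.
Iteration 1: join on id=6 -> rho (id 6, parent_id=3, depth 1).
Iteration 2: join on id=3 -> zeta (id 3, parent_id=1, depth 2).
Iteration 3: join on id=1 -> tau (id 1, parent_id=NULL, depth 3).
Iteration 4: parent_id is NULL; no match; recursion stops.
depth values: 0, 1, 2, 3; the maximum is 3.

3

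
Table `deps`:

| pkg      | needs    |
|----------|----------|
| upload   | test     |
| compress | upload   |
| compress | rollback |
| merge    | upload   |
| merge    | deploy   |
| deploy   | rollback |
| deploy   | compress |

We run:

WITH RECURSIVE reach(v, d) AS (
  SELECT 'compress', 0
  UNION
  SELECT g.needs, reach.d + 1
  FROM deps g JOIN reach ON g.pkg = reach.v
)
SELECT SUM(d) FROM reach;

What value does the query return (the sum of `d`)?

4

Base: (compress, d=0).
Iteration 1: edges from {compress} -> (rollback, d=1), (upload, d=1).
Iteration 2: edges from {rollback,upload} -> (test, d=2).
Iteration 3: no outgoing edges from {test}; recursion stops.
SUM(d) = 0 + 1 + 1 + 2 = 4.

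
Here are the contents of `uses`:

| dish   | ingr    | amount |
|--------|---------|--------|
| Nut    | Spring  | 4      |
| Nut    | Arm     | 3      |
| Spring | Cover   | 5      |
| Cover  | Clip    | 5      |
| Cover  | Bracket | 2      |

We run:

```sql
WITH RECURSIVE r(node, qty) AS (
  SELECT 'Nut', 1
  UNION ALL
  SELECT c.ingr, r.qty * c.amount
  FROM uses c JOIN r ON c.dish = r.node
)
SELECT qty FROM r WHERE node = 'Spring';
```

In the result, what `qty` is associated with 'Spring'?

4

Base: (Nut, qty=1).
Iteration 1: components of {Nut} -> Arm = 1*3 = 3, Spring = 1*4 = 4.
Iteration 2: components of {Arm,Spring} -> Cover = 4*5 = 20.
Iteration 3: components of {Cover} -> Bracket = 20*2 = 40, Clip = 20*5 = 100.
Iteration 4: no further components; recursion stops.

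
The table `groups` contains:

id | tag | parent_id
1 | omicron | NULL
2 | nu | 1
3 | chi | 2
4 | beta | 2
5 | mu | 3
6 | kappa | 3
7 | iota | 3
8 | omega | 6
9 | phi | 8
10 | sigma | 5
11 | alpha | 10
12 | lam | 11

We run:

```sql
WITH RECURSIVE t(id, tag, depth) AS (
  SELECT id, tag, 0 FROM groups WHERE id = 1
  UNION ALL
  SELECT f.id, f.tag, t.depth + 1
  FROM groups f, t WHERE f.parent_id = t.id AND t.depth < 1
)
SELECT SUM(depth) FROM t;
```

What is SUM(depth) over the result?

Base: id=1 (omicron) at depth 0.
Iteration 1: rows with parent_id in {1} -> nu (id 2, depth 1).
Iteration 2: depth < 1 fails for all current rows; recursion stops.
SUM(depth) = 0 + 1 = 1.

1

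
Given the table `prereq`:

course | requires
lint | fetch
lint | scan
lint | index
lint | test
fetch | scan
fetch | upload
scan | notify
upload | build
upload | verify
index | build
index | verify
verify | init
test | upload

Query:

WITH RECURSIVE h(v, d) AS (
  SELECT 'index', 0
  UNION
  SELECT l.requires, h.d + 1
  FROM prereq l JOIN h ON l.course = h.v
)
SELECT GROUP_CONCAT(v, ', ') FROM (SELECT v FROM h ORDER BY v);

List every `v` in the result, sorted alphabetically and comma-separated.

build, index, init, verify

Base: (index, d=0).
Iteration 1: edges from {index} -> (build, d=1), (verify, d=1).
Iteration 2: edges from {build,verify} -> (init, d=2).
Iteration 3: no outgoing edges from {init}; recursion stops.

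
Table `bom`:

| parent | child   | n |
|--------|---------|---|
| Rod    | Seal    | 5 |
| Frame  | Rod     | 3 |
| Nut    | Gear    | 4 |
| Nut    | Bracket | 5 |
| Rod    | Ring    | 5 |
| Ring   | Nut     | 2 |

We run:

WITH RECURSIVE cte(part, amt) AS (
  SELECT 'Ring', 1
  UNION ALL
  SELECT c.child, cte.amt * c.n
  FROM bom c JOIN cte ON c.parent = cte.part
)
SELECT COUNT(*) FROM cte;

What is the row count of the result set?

4

Base: (Ring, amt=1).
Iteration 1: components of {Ring} -> Nut = 1*2 = 2.
Iteration 2: components of {Nut} -> Bracket = 2*5 = 10, Gear = 2*4 = 8.
Iteration 3: no further components; recursion stops.
Total rows emitted: 4.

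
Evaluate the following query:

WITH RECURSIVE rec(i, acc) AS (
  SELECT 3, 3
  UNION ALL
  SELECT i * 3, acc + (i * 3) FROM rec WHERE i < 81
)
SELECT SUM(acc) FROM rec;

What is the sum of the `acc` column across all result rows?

Base: i=3, acc=3.
Iteration 1: 3 < 81 holds -> i = 3 * 3 = 9, acc = 3 + 9 = 12.
Iteration 2: 9 < 81 holds -> i = 9 * 3 = 27, acc = 12 + 27 = 39.
Iteration 3: 27 < 81 holds -> i = 27 * 3 = 81, acc = 39 + 81 = 120.
Iteration 4: 81 < 81 fails; recursion stops.
SUM(acc) = 3 + 12 + 39 + 120 = 174.

174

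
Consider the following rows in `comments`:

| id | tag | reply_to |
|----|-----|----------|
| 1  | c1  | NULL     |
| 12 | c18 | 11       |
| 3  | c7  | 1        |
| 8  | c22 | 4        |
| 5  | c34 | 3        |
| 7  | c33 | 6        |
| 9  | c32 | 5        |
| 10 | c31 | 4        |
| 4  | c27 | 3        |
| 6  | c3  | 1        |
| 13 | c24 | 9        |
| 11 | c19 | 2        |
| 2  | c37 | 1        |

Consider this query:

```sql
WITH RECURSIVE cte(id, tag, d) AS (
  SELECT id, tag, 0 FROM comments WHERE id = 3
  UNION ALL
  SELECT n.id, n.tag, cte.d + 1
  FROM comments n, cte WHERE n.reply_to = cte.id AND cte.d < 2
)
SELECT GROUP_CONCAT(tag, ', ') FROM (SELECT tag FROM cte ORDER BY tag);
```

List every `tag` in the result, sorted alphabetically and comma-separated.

Base: id=3 (c7) at d 0.
Iteration 1: rows with reply_to in {3} -> c27 (id 4, d 1), c34 (id 5, d 1).
Iteration 2: rows with reply_to in {4,5} -> c22 (id 8, d 2), c32 (id 9, d 2), c31 (id 10, d 2).
Iteration 3: d < 2 fails for all current rows; recursion stops.

c22, c27, c31, c32, c34, c7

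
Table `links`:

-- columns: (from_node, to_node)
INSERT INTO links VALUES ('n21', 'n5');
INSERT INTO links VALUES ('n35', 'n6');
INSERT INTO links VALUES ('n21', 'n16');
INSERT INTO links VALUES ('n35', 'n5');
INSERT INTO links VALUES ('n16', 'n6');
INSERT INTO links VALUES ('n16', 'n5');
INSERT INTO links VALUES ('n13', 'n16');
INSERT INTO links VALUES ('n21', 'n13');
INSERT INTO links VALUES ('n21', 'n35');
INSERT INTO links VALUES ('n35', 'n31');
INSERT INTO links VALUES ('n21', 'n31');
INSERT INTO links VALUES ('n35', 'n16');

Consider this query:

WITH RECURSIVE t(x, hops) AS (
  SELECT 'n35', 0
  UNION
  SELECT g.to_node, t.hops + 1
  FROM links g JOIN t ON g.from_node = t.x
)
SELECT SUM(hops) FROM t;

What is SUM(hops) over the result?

8

Base: (n35, hops=0).
Iteration 1: edges from {n35} -> (n16, hops=1), (n31, hops=1), (n5, hops=1), (n6, hops=1).
Iteration 2: edges from {n16,n31,n5,n6} -> (n5, hops=2), (n6, hops=2).
Iteration 3: no outgoing edges from {n5,n6}; recursion stops.
SUM(hops) = 0 + 1 + 1 + 1 + 1 + 2 + 2 = 8.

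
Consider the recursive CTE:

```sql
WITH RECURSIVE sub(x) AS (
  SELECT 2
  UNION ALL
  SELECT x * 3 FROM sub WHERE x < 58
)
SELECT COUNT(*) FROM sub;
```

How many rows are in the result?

5

Base: x=2.
Iteration 1: 2 < 58 holds -> x = 2 * 3 = 6.
Iteration 2: 6 < 58 holds -> x = 6 * 3 = 18.
Iteration 3: 18 < 58 holds -> x = 18 * 3 = 54.
Iteration 4: 54 < 58 holds -> x = 54 * 3 = 162.
Iteration 5: 162 < 58 fails; recursion stops.
Total rows emitted: 5.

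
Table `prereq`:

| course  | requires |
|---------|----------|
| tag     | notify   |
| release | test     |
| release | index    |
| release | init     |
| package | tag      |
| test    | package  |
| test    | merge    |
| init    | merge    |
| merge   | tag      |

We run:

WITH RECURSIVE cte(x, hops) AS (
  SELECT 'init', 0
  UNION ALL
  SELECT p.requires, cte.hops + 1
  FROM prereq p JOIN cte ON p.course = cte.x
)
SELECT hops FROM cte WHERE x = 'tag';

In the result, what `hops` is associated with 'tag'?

2

Base: (init, hops=0).
Iteration 1: edges from {init} -> (merge, hops=1).
Iteration 2: edges from {merge} -> (tag, hops=2).
Iteration 3: edges from {tag} -> (notify, hops=3).
Iteration 4: no outgoing edges from {notify}; recursion stops.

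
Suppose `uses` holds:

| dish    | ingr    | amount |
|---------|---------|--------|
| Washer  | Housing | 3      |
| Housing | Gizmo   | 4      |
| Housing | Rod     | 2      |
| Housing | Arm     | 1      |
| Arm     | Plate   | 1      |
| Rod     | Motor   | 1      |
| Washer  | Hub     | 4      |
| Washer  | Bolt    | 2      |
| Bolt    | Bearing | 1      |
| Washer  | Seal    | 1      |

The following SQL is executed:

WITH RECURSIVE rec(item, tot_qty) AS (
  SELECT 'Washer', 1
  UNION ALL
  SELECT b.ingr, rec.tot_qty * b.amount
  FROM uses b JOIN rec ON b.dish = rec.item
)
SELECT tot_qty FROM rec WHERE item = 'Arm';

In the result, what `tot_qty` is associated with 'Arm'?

Base: (Washer, tot_qty=1).
Iteration 1: components of {Washer} -> Bolt = 1*2 = 2, Housing = 1*3 = 3, Hub = 1*4 = 4, Seal = 1*1 = 1.
Iteration 2: components of {Bolt,Housing,Hub,Seal} -> Arm = 3*1 = 3, Bearing = 2*1 = 2, Gizmo = 3*4 = 12, Rod = 3*2 = 6.
Iteration 3: components of {Arm,Bearing,Gizmo,Rod} -> Motor = 6*1 = 6, Plate = 3*1 = 3.
Iteration 4: no further components; recursion stops.

3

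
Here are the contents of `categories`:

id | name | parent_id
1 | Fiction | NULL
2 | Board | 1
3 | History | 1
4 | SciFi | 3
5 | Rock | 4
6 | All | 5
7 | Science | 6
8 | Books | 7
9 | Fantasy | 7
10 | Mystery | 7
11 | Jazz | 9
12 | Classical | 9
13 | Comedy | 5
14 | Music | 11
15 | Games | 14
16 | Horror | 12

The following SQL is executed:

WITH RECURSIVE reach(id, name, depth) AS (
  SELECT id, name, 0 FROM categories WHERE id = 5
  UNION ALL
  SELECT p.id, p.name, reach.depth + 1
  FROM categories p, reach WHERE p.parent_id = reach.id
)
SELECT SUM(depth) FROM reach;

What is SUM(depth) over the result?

Base: id=5 (Rock) at depth 0.
Iteration 1: rows with parent_id in {5} -> All (id 6, depth 1), Comedy (id 13, depth 1).
Iteration 2: rows with parent_id in {6,13} -> Science (id 7, depth 2).
Iteration 3: rows with parent_id in {7} -> Books (id 8, depth 3), Fantasy (id 9, depth 3), Mystery (id 10, depth 3).
Iteration 4: rows with parent_id in {8,9,10} -> Jazz (id 11, depth 4), Classical (id 12, depth 4).
Iteration 5: rows with parent_id in {11,12} -> Music (id 14, depth 5), Horror (id 16, depth 5).
Iteration 6: rows with parent_id in {14,16} -> Games (id 15, depth 6).
Iteration 7: no rows with parent_id in {15}; recursion stops.
SUM(depth) = 0 + 1 + 1 + 2 + 3 + 3 + 3 + 4 + 4 + 5 + 5 + 6 = 37.

37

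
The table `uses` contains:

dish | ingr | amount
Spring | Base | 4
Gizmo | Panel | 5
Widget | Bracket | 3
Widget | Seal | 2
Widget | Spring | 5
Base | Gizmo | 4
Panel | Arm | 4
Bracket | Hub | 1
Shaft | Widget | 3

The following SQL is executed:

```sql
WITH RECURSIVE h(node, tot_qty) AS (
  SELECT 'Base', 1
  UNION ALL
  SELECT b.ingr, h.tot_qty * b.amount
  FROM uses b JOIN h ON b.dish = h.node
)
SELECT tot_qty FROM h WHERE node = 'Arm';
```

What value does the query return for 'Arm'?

80

Base: (Base, tot_qty=1).
Iteration 1: components of {Base} -> Gizmo = 1*4 = 4.
Iteration 2: components of {Gizmo} -> Panel = 4*5 = 20.
Iteration 3: components of {Panel} -> Arm = 20*4 = 80.
Iteration 4: no further components; recursion stops.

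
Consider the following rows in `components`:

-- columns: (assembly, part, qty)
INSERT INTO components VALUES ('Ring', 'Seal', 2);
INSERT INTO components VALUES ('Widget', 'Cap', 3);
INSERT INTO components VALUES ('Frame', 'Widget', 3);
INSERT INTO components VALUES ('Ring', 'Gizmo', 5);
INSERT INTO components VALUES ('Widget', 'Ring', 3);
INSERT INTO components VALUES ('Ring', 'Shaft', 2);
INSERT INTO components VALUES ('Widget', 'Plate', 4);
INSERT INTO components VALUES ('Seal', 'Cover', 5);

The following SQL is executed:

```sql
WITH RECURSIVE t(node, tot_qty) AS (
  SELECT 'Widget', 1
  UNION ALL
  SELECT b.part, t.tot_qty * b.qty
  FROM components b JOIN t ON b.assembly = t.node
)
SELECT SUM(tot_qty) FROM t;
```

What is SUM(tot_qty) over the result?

Base: (Widget, tot_qty=1).
Iteration 1: components of {Widget} -> Cap = 1*3 = 3, Plate = 1*4 = 4, Ring = 1*3 = 3.
Iteration 2: components of {Cap,Plate,Ring} -> Gizmo = 3*5 = 15, Seal = 3*2 = 6, Shaft = 3*2 = 6.
Iteration 3: components of {Gizmo,Seal,Shaft} -> Cover = 6*5 = 30.
Iteration 4: no further components; recursion stops.
SUM(tot_qty) = 1 + 4 + 3 + 3 + 6 + 15 + 6 + 30 = 68.

68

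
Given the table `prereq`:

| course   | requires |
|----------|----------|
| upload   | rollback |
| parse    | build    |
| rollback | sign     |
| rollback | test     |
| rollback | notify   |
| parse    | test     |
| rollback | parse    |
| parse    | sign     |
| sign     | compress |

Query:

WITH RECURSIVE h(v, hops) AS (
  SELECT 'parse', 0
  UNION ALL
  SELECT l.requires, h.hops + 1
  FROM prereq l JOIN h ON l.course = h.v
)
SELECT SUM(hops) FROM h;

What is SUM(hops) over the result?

5

Base: (parse, hops=0).
Iteration 1: edges from {parse} -> (build, hops=1), (sign, hops=1), (test, hops=1).
Iteration 2: edges from {build,sign,test} -> (compress, hops=2).
Iteration 3: no outgoing edges from {compress}; recursion stops.
SUM(hops) = 0 + 1 + 1 + 1 + 2 = 5.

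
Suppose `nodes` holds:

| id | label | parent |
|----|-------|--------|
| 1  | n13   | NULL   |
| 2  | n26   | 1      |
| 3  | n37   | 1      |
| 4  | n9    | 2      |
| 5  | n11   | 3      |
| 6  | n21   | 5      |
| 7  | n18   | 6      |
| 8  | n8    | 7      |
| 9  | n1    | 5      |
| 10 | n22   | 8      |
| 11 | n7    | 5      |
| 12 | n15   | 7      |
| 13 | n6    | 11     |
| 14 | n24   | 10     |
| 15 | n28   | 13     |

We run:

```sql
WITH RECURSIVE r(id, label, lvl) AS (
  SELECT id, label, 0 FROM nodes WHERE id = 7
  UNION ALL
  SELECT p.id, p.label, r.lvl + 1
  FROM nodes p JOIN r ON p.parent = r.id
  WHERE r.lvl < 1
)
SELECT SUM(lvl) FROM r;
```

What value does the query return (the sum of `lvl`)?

Base: id=7 (n18) at lvl 0.
Iteration 1: rows with parent in {7} -> n8 (id 8, lvl 1), n15 (id 12, lvl 1).
Iteration 2: lvl < 1 fails for all current rows; recursion stops.
SUM(lvl) = 0 + 1 + 1 = 2.

2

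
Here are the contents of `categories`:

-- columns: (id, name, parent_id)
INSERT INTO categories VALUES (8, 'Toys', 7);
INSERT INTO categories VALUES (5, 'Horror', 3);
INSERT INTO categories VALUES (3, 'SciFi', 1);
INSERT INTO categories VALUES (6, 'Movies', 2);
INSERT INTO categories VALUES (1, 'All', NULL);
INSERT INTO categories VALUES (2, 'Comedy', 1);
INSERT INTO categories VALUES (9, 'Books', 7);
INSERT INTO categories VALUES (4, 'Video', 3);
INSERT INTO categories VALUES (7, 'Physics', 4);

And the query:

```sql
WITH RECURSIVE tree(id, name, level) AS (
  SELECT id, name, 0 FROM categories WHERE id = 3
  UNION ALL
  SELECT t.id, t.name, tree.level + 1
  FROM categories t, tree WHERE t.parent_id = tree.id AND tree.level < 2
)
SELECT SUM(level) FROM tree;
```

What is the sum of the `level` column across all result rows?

4

Base: id=3 (SciFi) at level 0.
Iteration 1: rows with parent_id in {3} -> Video (id 4, level 1), Horror (id 5, level 1).
Iteration 2: rows with parent_id in {4,5} -> Physics (id 7, level 2).
Iteration 3: level < 2 fails for all current rows; recursion stops.
SUM(level) = 0 + 1 + 1 + 2 = 4.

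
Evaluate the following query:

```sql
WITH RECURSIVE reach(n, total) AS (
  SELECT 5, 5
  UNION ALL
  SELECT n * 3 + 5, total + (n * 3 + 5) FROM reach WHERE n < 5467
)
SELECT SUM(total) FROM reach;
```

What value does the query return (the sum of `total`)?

Base: n=5, total=5.
Iteration 1: 5 < 5467 holds -> n = 5 * 3 + 5 = 20, total = 5 + 20 = 25.
Iteration 2: 20 < 5467 holds -> n = 20 * 3 + 5 = 65, total = 25 + 65 = 90.
Iteration 3: 65 < 5467 holds -> n = 65 * 3 + 5 = 200, total = 90 + 200 = 290.
Iteration 4: 200 < 5467 holds -> n = 200 * 3 + 5 = 605, total = 290 + 605 = 895.
Iteration 5: 605 < 5467 holds -> n = 605 * 3 + 5 = 1820, total = 895 + 1820 = 2715.
Iteration 6: 1820 < 5467 holds -> n = 1820 * 3 + 5 = 5465, total = 2715 + 5465 = 8180.
Iteration 7: 5465 < 5467 holds -> n = 5465 * 3 + 5 = 16400, total = 8180 + 16400 = 24580.
Iteration 8: 16400 < 5467 fails; recursion stops.
SUM(total) = 5 + 25 + 90 + 290 + 895 + 2715 + 8180 + 24580 = 36780.

36780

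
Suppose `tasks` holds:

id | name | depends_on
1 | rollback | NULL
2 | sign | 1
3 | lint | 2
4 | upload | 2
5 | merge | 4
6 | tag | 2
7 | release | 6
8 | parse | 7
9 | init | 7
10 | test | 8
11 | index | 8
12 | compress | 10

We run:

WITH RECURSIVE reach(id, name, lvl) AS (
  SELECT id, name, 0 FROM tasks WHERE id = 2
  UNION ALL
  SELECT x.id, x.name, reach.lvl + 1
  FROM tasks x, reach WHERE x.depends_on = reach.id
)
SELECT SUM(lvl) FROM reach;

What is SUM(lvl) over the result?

26

Base: id=2 (sign) at lvl 0.
Iteration 1: rows with depends_on in {2} -> lint (id 3, lvl 1), upload (id 4, lvl 1), tag (id 6, lvl 1).
Iteration 2: rows with depends_on in {3,4,6} -> merge (id 5, lvl 2), release (id 7, lvl 2).
Iteration 3: rows with depends_on in {5,7} -> parse (id 8, lvl 3), init (id 9, lvl 3).
Iteration 4: rows with depends_on in {8,9} -> test (id 10, lvl 4), index (id 11, lvl 4).
Iteration 5: rows with depends_on in {10,11} -> compress (id 12, lvl 5).
Iteration 6: no rows with depends_on in {12}; recursion stops.
SUM(lvl) = 0 + 1 + 1 + 1 + 2 + 2 + 3 + 3 + 4 + 4 + 5 = 26.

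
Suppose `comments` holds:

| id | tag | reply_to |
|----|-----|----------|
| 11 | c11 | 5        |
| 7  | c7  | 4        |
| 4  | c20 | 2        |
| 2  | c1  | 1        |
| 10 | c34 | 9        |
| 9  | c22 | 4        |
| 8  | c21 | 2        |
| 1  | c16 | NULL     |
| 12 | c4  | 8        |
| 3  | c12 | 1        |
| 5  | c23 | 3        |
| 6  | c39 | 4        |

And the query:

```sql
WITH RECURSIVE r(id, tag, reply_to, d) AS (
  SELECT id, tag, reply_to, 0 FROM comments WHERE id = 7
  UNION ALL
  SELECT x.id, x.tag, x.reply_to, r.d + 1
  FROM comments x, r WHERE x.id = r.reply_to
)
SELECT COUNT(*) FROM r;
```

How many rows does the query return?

Base: id=7 (c7), reply_to=4, d 0.
Iteration 1: join on id=4 -> c20 (id 4, reply_to=2, d 1).
Iteration 2: join on id=2 -> c1 (id 2, reply_to=1, d 2).
Iteration 3: join on id=1 -> c16 (id 1, reply_to=NULL, d 3).
Iteration 4: reply_to is NULL; no match; recursion stops.
Total rows emitted: 4.

4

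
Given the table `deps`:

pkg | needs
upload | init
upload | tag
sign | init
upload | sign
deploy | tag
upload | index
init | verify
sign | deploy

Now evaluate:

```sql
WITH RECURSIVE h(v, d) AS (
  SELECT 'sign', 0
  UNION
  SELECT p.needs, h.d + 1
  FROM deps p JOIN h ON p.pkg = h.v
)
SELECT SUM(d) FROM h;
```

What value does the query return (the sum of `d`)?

Base: (sign, d=0).
Iteration 1: edges from {sign} -> (deploy, d=1), (init, d=1).
Iteration 2: edges from {deploy,init} -> (tag, d=2), (verify, d=2).
Iteration 3: no outgoing edges from {tag,verify}; recursion stops.
SUM(d) = 0 + 1 + 1 + 2 + 2 = 6.

6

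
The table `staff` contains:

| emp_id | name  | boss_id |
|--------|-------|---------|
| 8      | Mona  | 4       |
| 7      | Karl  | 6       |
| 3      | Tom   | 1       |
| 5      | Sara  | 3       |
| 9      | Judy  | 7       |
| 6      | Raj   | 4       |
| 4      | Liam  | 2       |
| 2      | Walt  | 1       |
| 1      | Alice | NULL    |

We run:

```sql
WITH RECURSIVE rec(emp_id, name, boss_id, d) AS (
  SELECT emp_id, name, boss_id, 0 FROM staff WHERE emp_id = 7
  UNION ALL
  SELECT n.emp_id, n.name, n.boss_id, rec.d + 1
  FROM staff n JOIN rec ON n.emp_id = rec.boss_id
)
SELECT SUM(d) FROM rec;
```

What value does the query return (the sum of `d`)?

10

Base: emp_id=7 (Karl), boss_id=6, d 0.
Iteration 1: join on emp_id=6 -> Raj (id 6, boss_id=4, d 1).
Iteration 2: join on emp_id=4 -> Liam (id 4, boss_id=2, d 2).
Iteration 3: join on emp_id=2 -> Walt (id 2, boss_id=1, d 3).
Iteration 4: join on emp_id=1 -> Alice (id 1, boss_id=NULL, d 4).
Iteration 5: boss_id is NULL; no match; recursion stops.
SUM(d) = 0 + 1 + 2 + 3 + 4 = 10.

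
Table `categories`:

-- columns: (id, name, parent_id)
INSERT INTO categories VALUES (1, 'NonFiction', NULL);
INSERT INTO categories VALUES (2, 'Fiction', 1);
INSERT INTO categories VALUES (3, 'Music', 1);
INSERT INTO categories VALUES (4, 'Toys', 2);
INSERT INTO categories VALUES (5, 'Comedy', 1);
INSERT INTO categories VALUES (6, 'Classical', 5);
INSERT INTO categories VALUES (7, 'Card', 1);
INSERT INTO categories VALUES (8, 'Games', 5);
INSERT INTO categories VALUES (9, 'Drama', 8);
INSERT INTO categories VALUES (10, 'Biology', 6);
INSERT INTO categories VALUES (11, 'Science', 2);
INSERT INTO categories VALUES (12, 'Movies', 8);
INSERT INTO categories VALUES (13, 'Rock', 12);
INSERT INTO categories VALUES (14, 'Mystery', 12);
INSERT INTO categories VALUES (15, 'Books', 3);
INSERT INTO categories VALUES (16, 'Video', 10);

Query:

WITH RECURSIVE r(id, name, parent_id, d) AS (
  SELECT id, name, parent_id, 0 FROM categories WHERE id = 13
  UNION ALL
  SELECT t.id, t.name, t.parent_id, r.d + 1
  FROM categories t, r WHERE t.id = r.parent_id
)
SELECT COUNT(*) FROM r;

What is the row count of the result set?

5

Base: id=13 (Rock), parent_id=12, d 0.
Iteration 1: join on id=12 -> Movies (id 12, parent_id=8, d 1).
Iteration 2: join on id=8 -> Games (id 8, parent_id=5, d 2).
Iteration 3: join on id=5 -> Comedy (id 5, parent_id=1, d 3).
Iteration 4: join on id=1 -> NonFiction (id 1, parent_id=NULL, d 4).
Iteration 5: parent_id is NULL; no match; recursion stops.
Total rows emitted: 5.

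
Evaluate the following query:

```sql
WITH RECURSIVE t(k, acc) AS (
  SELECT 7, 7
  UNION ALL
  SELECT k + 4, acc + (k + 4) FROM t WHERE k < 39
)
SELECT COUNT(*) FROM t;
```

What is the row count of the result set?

Base: k=7, acc=7.
Iteration 1: 7 < 39 holds -> k = 7 + 4 = 11, acc = 7 + 11 = 18.
Iteration 2: 11 < 39 holds -> k = 11 + 4 = 15, acc = 18 + 15 = 33.
Iteration 3: 15 < 39 holds -> k = 15 + 4 = 19, acc = 33 + 19 = 52.
Iteration 4: 19 < 39 holds -> k = 19 + 4 = 23, acc = 52 + 23 = 75.
Iteration 5: 23 < 39 holds -> k = 23 + 4 = 27, acc = 75 + 27 = 102.
Iteration 6: 27 < 39 holds -> k = 27 + 4 = 31, acc = 102 + 31 = 133.
Iteration 7: 31 < 39 holds -> k = 31 + 4 = 35, acc = 133 + 35 = 168.
Iteration 8: 35 < 39 holds -> k = 35 + 4 = 39, acc = 168 + 39 = 207.
Iteration 9: 39 < 39 fails; recursion stops.
Total rows emitted: 9.

9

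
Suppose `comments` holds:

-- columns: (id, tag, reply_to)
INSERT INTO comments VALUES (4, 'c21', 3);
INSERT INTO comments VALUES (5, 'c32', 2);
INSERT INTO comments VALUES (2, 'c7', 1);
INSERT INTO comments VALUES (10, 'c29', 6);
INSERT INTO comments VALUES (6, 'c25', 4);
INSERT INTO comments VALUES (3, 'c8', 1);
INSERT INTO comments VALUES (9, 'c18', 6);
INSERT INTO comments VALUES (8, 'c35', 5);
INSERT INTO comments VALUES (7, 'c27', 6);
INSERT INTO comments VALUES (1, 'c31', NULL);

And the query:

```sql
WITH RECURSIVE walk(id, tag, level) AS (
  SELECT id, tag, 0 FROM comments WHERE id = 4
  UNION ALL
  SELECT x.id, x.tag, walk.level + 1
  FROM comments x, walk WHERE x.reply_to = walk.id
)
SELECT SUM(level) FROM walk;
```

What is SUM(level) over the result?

7

Base: id=4 (c21) at level 0.
Iteration 1: rows with reply_to in {4} -> c25 (id 6, level 1).
Iteration 2: rows with reply_to in {6} -> c27 (id 7, level 2), c18 (id 9, level 2), c29 (id 10, level 2).
Iteration 3: no rows with reply_to in {7,9,10}; recursion stops.
SUM(level) = 0 + 1 + 2 + 2 + 2 = 7.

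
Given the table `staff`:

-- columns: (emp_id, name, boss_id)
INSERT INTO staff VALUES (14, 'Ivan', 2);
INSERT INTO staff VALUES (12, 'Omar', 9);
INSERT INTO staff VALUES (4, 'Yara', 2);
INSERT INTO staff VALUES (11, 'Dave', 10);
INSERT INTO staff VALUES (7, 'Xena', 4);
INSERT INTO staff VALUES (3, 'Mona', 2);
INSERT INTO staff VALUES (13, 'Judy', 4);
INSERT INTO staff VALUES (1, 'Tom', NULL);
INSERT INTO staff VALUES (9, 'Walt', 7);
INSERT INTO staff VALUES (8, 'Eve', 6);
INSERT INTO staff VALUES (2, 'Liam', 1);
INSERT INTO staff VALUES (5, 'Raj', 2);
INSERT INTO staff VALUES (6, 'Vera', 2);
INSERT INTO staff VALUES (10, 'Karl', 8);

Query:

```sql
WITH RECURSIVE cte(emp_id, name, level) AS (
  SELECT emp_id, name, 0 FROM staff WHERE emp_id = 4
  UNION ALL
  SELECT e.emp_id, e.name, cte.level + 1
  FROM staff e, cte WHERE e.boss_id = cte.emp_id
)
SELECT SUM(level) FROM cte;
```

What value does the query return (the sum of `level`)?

Base: emp_id=4 (Yara) at level 0.
Iteration 1: rows with boss_id in {4} -> Xena (id 7, level 1), Judy (id 13, level 1).
Iteration 2: rows with boss_id in {7,13} -> Walt (id 9, level 2).
Iteration 3: rows with boss_id in {9} -> Omar (id 12, level 3).
Iteration 4: no rows with boss_id in {12}; recursion stops.
SUM(level) = 0 + 1 + 1 + 2 + 3 = 7.

7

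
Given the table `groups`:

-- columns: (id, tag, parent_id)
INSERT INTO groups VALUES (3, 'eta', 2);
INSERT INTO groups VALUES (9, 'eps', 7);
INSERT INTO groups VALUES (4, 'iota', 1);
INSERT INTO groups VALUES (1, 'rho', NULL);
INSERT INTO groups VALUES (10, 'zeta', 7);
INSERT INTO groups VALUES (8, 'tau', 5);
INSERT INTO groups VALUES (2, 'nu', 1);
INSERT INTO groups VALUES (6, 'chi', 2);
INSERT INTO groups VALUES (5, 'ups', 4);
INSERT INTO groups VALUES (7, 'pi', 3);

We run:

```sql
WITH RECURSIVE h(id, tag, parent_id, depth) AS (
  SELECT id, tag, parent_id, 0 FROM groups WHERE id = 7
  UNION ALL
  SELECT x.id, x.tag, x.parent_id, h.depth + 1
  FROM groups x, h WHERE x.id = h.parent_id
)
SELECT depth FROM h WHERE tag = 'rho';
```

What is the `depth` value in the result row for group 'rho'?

3

Base: id=7 (pi), parent_id=3, depth 0.
Iteration 1: join on id=3 -> eta (id 3, parent_id=2, depth 1).
Iteration 2: join on id=2 -> nu (id 2, parent_id=1, depth 2).
Iteration 3: join on id=1 -> rho (id 1, parent_id=NULL, depth 3).
Iteration 4: parent_id is NULL; no match; recursion stops.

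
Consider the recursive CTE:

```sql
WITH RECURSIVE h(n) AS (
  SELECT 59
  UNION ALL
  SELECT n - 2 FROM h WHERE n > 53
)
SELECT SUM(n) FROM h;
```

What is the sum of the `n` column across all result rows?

Base: n=59.
Iteration 1: 59 > 53 holds -> n = 59 - 2 = 57.
Iteration 2: 57 > 53 holds -> n = 57 - 2 = 55.
Iteration 3: 55 > 53 holds -> n = 55 - 2 = 53.
Iteration 4: 53 > 53 fails; recursion stops.
SUM(n) = 59 + 57 + 55 + 53 = 224.

224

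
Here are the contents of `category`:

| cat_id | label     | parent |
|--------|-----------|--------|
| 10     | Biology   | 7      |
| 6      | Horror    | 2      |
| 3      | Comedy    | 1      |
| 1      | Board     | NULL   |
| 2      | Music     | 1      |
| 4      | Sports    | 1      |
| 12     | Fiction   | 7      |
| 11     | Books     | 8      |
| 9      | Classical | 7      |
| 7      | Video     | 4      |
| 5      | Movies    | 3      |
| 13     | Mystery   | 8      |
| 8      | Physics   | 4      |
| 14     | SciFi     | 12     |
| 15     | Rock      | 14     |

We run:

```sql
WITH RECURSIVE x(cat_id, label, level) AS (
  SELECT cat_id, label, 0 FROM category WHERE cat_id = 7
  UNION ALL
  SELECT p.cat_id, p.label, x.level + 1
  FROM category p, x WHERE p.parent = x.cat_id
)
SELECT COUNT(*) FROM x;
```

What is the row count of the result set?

Base: cat_id=7 (Video) at level 0.
Iteration 1: rows with parent in {7} -> Classical (id 9, level 1), Biology (id 10, level 1), Fiction (id 12, level 1).
Iteration 2: rows with parent in {9,10,12} -> SciFi (id 14, level 2).
Iteration 3: rows with parent in {14} -> Rock (id 15, level 3).
Iteration 4: no rows with parent in {15}; recursion stops.
Total rows emitted: 6.

6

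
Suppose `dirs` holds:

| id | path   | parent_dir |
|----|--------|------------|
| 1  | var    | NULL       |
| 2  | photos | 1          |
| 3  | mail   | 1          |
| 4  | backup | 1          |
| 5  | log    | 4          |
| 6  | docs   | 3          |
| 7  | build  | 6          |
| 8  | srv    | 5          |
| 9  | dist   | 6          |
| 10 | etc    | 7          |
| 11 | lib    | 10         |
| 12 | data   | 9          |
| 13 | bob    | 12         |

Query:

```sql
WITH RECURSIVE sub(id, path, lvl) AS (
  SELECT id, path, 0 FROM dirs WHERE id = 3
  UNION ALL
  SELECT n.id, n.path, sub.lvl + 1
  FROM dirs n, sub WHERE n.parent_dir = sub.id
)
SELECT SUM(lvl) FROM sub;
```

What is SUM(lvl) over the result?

19

Base: id=3 (mail) at lvl 0.
Iteration 1: rows with parent_dir in {3} -> docs (id 6, lvl 1).
Iteration 2: rows with parent_dir in {6} -> build (id 7, lvl 2), dist (id 9, lvl 2).
Iteration 3: rows with parent_dir in {7,9} -> etc (id 10, lvl 3), data (id 12, lvl 3).
Iteration 4: rows with parent_dir in {10,12} -> lib (id 11, lvl 4), bob (id 13, lvl 4).
Iteration 5: no rows with parent_dir in {11,13}; recursion stops.
SUM(lvl) = 0 + 1 + 2 + 2 + 3 + 3 + 4 + 4 = 19.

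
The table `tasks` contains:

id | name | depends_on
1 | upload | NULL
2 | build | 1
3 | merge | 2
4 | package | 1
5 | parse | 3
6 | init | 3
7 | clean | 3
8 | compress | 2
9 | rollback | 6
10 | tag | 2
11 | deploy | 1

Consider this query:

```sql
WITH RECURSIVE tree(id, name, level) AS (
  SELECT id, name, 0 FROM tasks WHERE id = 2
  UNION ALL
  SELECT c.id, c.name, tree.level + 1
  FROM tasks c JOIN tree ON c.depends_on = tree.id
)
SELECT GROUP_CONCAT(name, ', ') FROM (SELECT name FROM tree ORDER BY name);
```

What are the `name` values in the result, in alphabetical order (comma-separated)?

Base: id=2 (build) at level 0.
Iteration 1: rows with depends_on in {2} -> merge (id 3, level 1), compress (id 8, level 1), tag (id 10, level 1).
Iteration 2: rows with depends_on in {3,8,10} -> parse (id 5, level 2), init (id 6, level 2), clean (id 7, level 2).
Iteration 3: rows with depends_on in {5,6,7} -> rollback (id 9, level 3).
Iteration 4: no rows with depends_on in {9}; recursion stops.

build, clean, compress, init, merge, parse, rollback, tag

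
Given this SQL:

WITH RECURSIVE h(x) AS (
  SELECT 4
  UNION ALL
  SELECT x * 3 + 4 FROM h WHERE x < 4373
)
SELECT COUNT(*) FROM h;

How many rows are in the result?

8

Base: x=4.
Iteration 1: 4 < 4373 holds -> x = 4 * 3 + 4 = 16.
Iteration 2: 16 < 4373 holds -> x = 16 * 3 + 4 = 52.
Iteration 3: 52 < 4373 holds -> x = 52 * 3 + 4 = 160.
Iteration 4: 160 < 4373 holds -> x = 160 * 3 + 4 = 484.
Iteration 5: 484 < 4373 holds -> x = 484 * 3 + 4 = 1456.
Iteration 6: 1456 < 4373 holds -> x = 1456 * 3 + 4 = 4372.
Iteration 7: 4372 < 4373 holds -> x = 4372 * 3 + 4 = 13120.
Iteration 8: 13120 < 4373 fails; recursion stops.
Total rows emitted: 8.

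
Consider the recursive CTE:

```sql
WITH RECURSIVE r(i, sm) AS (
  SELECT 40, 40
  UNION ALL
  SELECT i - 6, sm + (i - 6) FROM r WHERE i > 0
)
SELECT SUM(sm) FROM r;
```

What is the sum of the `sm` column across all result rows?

Base: i=40, sm=40.
Iteration 1: 40 > 0 holds -> i = 40 - 6 = 34, sm = 40 + 34 = 74.
Iteration 2: 34 > 0 holds -> i = 34 - 6 = 28, sm = 74 + 28 = 102.
Iteration 3: 28 > 0 holds -> i = 28 - 6 = 22, sm = 102 + 22 = 124.
Iteration 4: 22 > 0 holds -> i = 22 - 6 = 16, sm = 124 + 16 = 140.
Iteration 5: 16 > 0 holds -> i = 16 - 6 = 10, sm = 140 + 10 = 150.
Iteration 6: 10 > 0 holds -> i = 10 - 6 = 4, sm = 150 + 4 = 154.
Iteration 7: 4 > 0 holds -> i = 4 - 6 = -2, sm = 154 + -2 = 152.
Iteration 8: -2 > 0 fails; recursion stops.
SUM(sm) = 40 + 74 + 102 + 124 + 140 + 150 + 154 + 152 = 936.

936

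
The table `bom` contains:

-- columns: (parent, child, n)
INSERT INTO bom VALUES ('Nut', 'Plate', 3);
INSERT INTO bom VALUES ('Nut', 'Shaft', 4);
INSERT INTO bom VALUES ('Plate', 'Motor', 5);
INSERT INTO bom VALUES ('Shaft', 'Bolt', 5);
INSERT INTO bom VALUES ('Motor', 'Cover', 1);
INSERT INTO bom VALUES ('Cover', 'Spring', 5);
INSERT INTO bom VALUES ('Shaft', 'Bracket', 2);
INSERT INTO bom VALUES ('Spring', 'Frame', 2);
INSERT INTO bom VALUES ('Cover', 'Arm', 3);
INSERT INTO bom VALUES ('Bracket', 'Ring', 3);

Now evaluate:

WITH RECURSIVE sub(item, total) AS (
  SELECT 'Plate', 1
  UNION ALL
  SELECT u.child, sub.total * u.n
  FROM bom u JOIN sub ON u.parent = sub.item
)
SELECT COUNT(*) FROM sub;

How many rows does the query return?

6

Base: (Plate, total=1).
Iteration 1: components of {Plate} -> Motor = 1*5 = 5.
Iteration 2: components of {Motor} -> Cover = 5*1 = 5.
Iteration 3: components of {Cover} -> Arm = 5*3 = 15, Spring = 5*5 = 25.
Iteration 4: components of {Arm,Spring} -> Frame = 25*2 = 50.
Iteration 5: no further components; recursion stops.
Total rows emitted: 6.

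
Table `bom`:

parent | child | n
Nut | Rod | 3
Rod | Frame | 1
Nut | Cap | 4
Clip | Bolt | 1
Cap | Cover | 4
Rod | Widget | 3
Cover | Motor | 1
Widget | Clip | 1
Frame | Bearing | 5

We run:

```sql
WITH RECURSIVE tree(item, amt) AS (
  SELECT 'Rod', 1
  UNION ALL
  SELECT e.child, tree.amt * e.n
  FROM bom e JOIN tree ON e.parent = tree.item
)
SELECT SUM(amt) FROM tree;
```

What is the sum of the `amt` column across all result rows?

Base: (Rod, amt=1).
Iteration 1: components of {Rod} -> Frame = 1*1 = 1, Widget = 1*3 = 3.
Iteration 2: components of {Frame,Widget} -> Bearing = 1*5 = 5, Clip = 3*1 = 3.
Iteration 3: components of {Bearing,Clip} -> Bolt = 3*1 = 3.
Iteration 4: no further components; recursion stops.
SUM(amt) = 1 + 1 + 3 + 5 + 3 + 3 = 16.

16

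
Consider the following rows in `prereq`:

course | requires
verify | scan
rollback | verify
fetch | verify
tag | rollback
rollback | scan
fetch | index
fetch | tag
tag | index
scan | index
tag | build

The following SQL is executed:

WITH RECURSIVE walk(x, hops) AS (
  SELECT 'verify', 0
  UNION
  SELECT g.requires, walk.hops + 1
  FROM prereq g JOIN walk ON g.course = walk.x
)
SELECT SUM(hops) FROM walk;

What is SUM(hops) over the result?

3

Base: (verify, hops=0).
Iteration 1: edges from {verify} -> (scan, hops=1).
Iteration 2: edges from {scan} -> (index, hops=2).
Iteration 3: no outgoing edges from {index}; recursion stops.
SUM(hops) = 0 + 1 + 2 = 3.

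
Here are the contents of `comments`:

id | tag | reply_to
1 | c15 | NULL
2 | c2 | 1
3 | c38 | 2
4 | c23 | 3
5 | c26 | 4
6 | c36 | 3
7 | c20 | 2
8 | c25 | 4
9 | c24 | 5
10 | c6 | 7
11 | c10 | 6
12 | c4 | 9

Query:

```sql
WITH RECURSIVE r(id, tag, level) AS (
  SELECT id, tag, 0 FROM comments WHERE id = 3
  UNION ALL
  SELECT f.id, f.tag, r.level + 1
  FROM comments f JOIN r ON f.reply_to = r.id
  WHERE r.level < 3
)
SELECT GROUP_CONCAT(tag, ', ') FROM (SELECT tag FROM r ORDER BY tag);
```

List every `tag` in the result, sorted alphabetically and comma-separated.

Base: id=3 (c38) at level 0.
Iteration 1: rows with reply_to in {3} -> c23 (id 4, level 1), c36 (id 6, level 1).
Iteration 2: rows with reply_to in {4,6} -> c26 (id 5, level 2), c25 (id 8, level 2), c10 (id 11, level 2).
Iteration 3: rows with reply_to in {5,8,11} -> c24 (id 9, level 3).
Iteration 4: level < 3 fails for all current rows; recursion stops.

c10, c23, c24, c25, c26, c36, c38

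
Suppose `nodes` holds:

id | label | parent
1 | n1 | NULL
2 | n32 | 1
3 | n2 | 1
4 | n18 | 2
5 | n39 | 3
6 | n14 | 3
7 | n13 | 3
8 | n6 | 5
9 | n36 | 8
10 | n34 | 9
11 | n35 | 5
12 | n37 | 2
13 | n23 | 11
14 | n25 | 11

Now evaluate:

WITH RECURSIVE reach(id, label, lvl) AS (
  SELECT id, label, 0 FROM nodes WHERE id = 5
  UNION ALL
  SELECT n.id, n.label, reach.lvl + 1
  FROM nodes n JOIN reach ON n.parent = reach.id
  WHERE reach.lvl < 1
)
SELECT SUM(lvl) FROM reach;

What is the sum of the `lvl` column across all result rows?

2

Base: id=5 (n39) at lvl 0.
Iteration 1: rows with parent in {5} -> n6 (id 8, lvl 1), n35 (id 11, lvl 1).
Iteration 2: lvl < 1 fails for all current rows; recursion stops.
SUM(lvl) = 0 + 1 + 1 = 2.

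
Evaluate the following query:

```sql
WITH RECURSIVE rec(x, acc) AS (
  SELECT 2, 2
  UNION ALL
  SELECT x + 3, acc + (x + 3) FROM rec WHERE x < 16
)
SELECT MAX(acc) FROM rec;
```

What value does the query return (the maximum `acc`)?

57

Base: x=2, acc=2.
Iteration 1: 2 < 16 holds -> x = 2 + 3 = 5, acc = 2 + 5 = 7.
Iteration 2: 5 < 16 holds -> x = 5 + 3 = 8, acc = 7 + 8 = 15.
Iteration 3: 8 < 16 holds -> x = 8 + 3 = 11, acc = 15 + 11 = 26.
Iteration 4: 11 < 16 holds -> x = 11 + 3 = 14, acc = 26 + 14 = 40.
Iteration 5: 14 < 16 holds -> x = 14 + 3 = 17, acc = 40 + 17 = 57.
Iteration 6: 17 < 16 fails; recursion stops.
acc values: 2, 7, 15, 26, 40, 57; the maximum is 57.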